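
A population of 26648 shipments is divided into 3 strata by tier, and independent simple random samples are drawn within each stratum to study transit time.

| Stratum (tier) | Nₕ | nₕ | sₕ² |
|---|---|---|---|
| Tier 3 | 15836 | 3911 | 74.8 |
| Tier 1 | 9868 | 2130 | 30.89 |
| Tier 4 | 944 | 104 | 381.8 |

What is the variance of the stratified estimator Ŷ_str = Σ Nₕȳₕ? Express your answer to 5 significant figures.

7.6302 × 10^6

Var(Ŷ_str) = Σₕ Nₕ²(1 − fₕ)sₕ²/nₕ.
Tier 3: 15836²·(1 − 3911/15836)·74.8/3911 = 3.6117498 × 10^6.
Tier 1: 9868²·(1 − 2130/9868)·30.89/2130 = 1.1073787 × 10^6.
Tier 4: 944²·(1 − 104/944)·381.8/104 = 2.9110782 × 10^6.
Sum = 7.6302067 × 10^6.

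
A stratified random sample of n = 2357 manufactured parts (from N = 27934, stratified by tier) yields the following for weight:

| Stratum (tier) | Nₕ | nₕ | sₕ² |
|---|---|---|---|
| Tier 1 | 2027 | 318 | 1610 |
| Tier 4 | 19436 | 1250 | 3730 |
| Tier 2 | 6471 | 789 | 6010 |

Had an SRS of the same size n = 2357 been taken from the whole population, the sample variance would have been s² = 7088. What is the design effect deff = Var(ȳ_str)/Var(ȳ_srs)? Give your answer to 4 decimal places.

0.6294

Var(ȳ_str) = Σ Wₕ²(1−fₕ)sₕ²/nₕ with Wₕ = Nₕ/27934:
  Tier 1: (2027/27934)²·(1−318/2027)·1610/318 = 0.022476481
  Tier 4: (19436/27934)²·(1−1250/19436)·3730/1250 = 1.3516886
  Tier 2: (6471/27934)²·(1−789/6471)·6010/789 = 0.35892511
  → Var(ȳ_str) = 1.7330902.
Var(ȳ_srs) = (1 − 2357/27934)·7088/2357 = 2.7534716.
deff = 1.7330902 / 2.7534716 = 0.6294.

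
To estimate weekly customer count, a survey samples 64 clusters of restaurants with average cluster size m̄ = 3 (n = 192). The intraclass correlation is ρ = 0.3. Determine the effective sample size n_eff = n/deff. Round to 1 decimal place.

120.0

deff = 1 + (3 − 1)·0.3 = 1 + 0.6 = 1.6.
n_eff = 192 / 1.6 = 120.0.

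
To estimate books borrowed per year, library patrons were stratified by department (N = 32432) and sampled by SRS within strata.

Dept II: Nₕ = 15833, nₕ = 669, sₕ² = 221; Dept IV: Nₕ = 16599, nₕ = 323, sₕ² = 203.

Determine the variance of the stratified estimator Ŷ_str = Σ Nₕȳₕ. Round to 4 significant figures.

2.491 × 10^8

Var(Ŷ_str) = Σₕ Nₕ²(1 − fₕ)sₕ²/nₕ.
Dept II: 15833²·(1 − 669/15833)·221/669 = 7.9312775 × 10^7.
Dept IV: 16599²·(1 − 323/16599)·203/323 = 1.6979431 × 10^8.
Sum = 2.4910709 × 10^8.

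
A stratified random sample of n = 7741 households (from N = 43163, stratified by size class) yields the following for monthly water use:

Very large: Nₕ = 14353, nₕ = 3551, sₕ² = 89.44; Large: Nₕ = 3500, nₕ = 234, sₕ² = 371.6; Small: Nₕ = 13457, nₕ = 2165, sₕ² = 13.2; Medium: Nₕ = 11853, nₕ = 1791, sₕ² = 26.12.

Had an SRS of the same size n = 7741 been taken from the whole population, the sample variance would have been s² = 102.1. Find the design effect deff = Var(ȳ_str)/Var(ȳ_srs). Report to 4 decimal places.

1.2260

Var(ȳ_str) = Σ Wₕ²(1−fₕ)sₕ²/nₕ with Wₕ = Nₕ/43163:
  Very large: (14353/43163)²·(1−3551/14353)·89.44/3551 = 0.0020960649
  Large: (3500/43163)²·(1−234/3500)·371.6/234 = 0.009743631
  Small: (13457/43163)²·(1−2165/13457)·13.2/2165 = 4.972925 × 10^-4
  Medium: (11853/43163)²·(1−1791/11853)·26.12/1791 = 9.3361311 × 10^-4
  → Var(ȳ_str) = 0.013270602.
Var(ȳ_srs) = (1 − 7741/43163)·102.1/7741 = 0.010824059.
deff = 0.013270602 / 0.010824059 = 1.2260.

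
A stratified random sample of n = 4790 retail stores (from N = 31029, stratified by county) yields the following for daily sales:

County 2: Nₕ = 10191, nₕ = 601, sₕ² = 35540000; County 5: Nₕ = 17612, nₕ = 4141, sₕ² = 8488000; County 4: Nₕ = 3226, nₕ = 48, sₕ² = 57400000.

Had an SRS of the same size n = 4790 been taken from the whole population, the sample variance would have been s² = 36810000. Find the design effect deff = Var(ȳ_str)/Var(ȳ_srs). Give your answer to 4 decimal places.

Var(ȳ_str) = Σ Wₕ²(1−fₕ)sₕ²/nₕ with Wₕ = Nₕ/31029:
  County 2: (10191/31029)²·(1−601/10191)·35540000/601 = 6002.647
  County 5: (17612/31029)²·(1−4141/17612)·8488000/4141 = 505.09503
  County 4: (3226/31029)²·(1−48/3226)·57400000/48 = 12733.663
  → Var(ȳ_str) = 19241.405.
Var(ȳ_srs) = (1 − 4790/31029)·36810000/4790 = 6498.4503.
deff = 19241.405 / 6498.4503 = 2.9609.

2.9609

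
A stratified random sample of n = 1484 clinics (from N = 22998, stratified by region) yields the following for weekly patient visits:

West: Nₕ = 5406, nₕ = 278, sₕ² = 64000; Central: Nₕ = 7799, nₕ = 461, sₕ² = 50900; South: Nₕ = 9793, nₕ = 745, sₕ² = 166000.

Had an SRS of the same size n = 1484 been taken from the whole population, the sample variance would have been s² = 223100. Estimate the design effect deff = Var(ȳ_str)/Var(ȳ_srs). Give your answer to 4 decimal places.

Var(ȳ_str) = Σ Wₕ²(1−fₕ)sₕ²/nₕ with Wₕ = Nₕ/22998:
  West: (5406/22998)²·(1−278/5406)·64000/278 = 12.066438
  Central: (7799/22998)²·(1−461/7799)·50900/461 = 11.946848
  South: (9793/22998)²·(1−745/9793)·166000/745 = 37.328456
  → Var(ȳ_str) = 61.341742.
Var(ȳ_srs) = (1 − 1484/22998)·223100/1484 = 140.63608.
deff = 61.341742 / 140.63608 = 0.4362.

0.4362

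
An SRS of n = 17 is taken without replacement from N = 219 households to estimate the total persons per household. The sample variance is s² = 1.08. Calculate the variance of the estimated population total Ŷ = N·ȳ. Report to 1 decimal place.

2810.4

Var(Ŷ) = N²·Var(ȳ) = N²·(1 − n/N)·s²/n.
f = 17/219 = 0.07762557; Var(ȳ) = 0.92237443·1.08/17 = 0.058597905.
Var(Ŷ) = 219² · 0.058597905 = 2810.4141.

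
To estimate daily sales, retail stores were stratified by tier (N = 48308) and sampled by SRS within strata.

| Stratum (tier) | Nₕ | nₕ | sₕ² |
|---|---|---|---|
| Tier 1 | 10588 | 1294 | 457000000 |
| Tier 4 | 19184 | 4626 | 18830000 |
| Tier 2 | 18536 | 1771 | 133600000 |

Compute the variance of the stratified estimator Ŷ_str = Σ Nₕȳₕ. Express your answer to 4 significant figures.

Var(Ŷ_str) = Σₕ Nₕ²(1 − fₕ)sₕ²/nₕ.
Tier 1: 10588²·(1 − 1294/10588)·457000000/1294 = 3.4753498 × 10^13.
Tier 4: 19184²·(1 − 4626/19184)·18830000/4626 = 1.1368039 × 10^12.
Tier 2: 18536²·(1 − 1771/18536)·133600000/1771 = 2.3442692 × 10^13.
Sum = 5.9332994 × 10^13.

5.933 × 10^13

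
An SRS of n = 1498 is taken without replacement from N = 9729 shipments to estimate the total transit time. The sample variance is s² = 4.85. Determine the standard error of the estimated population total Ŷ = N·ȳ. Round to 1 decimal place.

509.2

Var(Ŷ) = N²·Var(ȳ) = N²·(1 − n/N)·s²/n.
f = 1498/9729 = 0.15397266; Var(ȳ) = 0.84602734·4.85/1498 = 0.0027391406.
Var(Ŷ) = 9729² · 0.0027391406 = 259269.08.
SE(Ŷ) = √(259269.08) = 509.2.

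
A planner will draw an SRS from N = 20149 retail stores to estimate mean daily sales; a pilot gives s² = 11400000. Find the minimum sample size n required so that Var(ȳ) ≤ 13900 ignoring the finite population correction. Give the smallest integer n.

Without fpc, n₀ = s²/D = 11400000/13900 = 820.1439.
Rounding up, n = 821.

821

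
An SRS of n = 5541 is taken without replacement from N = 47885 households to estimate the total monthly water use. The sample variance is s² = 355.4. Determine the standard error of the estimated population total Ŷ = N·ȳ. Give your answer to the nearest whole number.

11404

Var(Ŷ) = N²·Var(ȳ) = N²·(1 − n/N)·s²/n.
f = 5541/47885 = 0.11571473; Var(ȳ) = 0.88428527·355.4/5541 = 0.056718099.
Var(Ŷ) = 47885² · 0.056718099 = 1.3005308 × 10^8.
SE(Ŷ) = √(1.3005308 × 10^8) = 11404.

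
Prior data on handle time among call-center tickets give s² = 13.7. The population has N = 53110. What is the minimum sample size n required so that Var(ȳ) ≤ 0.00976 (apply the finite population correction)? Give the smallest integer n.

Without fpc, n₀ = s²/D = 13.7/0.00976 = 1403.6885.
With fpc, (1 − n/N)·s²/n ≤ D requires n ≥ n₀/(1 + n₀/N) = 1403.6885/(1 + 1403.6885/53110) = 1367.5445.
Rounding up, n = 1368.

1368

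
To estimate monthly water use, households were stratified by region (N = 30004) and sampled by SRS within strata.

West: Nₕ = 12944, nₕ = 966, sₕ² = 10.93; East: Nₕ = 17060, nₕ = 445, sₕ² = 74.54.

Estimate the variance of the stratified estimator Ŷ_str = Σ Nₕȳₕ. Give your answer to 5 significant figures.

4.9234 × 10^7

Var(Ŷ_str) = Σₕ Nₕ²(1 − fₕ)sₕ²/nₕ.
West: 12944²·(1 − 966/12944)·10.93/966 = 1.7542676 × 10^6.
East: 17060²·(1 − 445/17060)·74.54/445 = 4.7479786 × 10^7.
Sum = 4.9234054 × 10^7.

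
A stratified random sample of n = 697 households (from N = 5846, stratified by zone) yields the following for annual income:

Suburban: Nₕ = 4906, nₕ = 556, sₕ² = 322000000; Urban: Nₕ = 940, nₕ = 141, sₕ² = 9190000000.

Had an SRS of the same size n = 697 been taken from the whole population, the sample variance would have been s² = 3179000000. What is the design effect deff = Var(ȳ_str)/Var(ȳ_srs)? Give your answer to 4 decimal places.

Var(ȳ_str) = Σ Wₕ²(1−fₕ)sₕ²/nₕ with Wₕ = Nₕ/5846:
  Suburban: (4906/5846)²·(1−556/4906)·322000000/556 = 361643.16
  Urban: (940/5846)²·(1−141/940)·9190000000/141 = 1.432364 × 10^6
  → Var(ȳ_str) = 1.7940072 × 10^6.
Var(ȳ_srs) = (1 − 697/5846)·3179000000/697 = 4.017185 × 10^6.
deff = (1.7940072 × 10^6) / (4.017185 × 10^6) = 0.4466.

0.4466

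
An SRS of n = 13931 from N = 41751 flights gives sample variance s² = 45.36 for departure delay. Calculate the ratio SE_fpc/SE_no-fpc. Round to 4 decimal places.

0.8163

f = n/N = 13931/41751 = 0.33366865.
SE_no-fpc = √(s²/n) = 0.057061788; SE_fpc = √((1−f)s²/n) = 0.046579036.
Ratio = √(1−f) = 0.81629121.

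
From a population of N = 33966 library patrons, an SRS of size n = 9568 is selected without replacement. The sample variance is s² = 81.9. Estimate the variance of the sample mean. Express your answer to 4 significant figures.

Under SRS without replacement, Var(ȳ) = (1 − f)·s²/n with f = n/N = 9568/33966 = 0.28169346.
Var(ȳ) = (1 − 0.28169346)·81.9/9568 = 0.71830654·0.0085597826 = 0.0061485478.

0.006149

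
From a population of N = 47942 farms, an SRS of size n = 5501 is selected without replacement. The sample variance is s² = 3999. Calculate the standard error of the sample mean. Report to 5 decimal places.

0.80221

Under SRS without replacement, Var(ȳ) = (1 − f)·s²/n with f = n/N = 5501/47942 = 0.11474281.
Var(ȳ) = (1 − 0.11474281)·3999/5501 = 0.88525719·0.72695873 = 0.64354544.
SE(ȳ) = √(0.64354544) = 0.80221.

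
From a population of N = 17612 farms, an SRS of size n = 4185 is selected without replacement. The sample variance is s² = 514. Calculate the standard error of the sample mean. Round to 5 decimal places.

Under SRS without replacement, Var(ȳ) = (1 − f)·s²/n with f = n/N = 4185/17612 = 0.23762208.
Var(ȳ) = (1 − 0.23762208)·514/4185 = 0.76237792·0.12281959 = 0.093634947.
SE(ȳ) = √(0.093634947) = 0.30600.

0.30600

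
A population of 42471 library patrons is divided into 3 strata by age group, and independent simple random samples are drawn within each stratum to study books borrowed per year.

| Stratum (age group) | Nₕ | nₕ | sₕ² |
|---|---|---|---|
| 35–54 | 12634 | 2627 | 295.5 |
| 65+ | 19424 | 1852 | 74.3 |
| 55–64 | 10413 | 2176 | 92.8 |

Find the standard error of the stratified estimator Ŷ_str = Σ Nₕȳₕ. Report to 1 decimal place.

5619.0

Var(Ŷ_str) = Σₕ Nₕ²(1 − fₕ)sₕ²/nₕ.
35–54: 12634²·(1 − 2627/12634)·295.5/2627 = 1.4221395 × 10^7.
65+: 19424²·(1 − 1852/19424)·74.3/1852 = 1.3693287 × 10^7.
55–64: 10413²·(1 − 2176/10413)·92.8/2176 = 3.6579185 × 10^6.
Sum = 3.1572601 × 10^7.
SE = √(3.1572601 × 10^7) = 5619.0.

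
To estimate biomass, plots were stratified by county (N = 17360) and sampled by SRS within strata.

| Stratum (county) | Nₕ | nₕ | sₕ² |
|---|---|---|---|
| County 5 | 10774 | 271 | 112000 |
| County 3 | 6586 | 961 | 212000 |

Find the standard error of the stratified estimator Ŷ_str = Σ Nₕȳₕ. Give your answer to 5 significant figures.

234390

Var(Ŷ_str) = Σₕ Nₕ²(1 − fₕ)sₕ²/nₕ.
County 5: 10774²·(1 − 271/10774)·112000/271 = 4.6766952 × 10^10.
County 3: 6586²·(1 − 961/6586)·212000/961 = 8.1725338 × 10^9.
Sum = 5.4939486 × 10^10.
SE = √(5.4939486 × 10^10) = 234390.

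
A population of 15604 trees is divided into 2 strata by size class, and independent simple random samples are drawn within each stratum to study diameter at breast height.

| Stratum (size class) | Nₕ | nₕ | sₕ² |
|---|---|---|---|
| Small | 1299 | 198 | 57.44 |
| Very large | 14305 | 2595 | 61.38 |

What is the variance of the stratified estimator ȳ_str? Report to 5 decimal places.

0.01798

Var(ȳ_str) = Σₕ Wₕ²(1 − fₕ)sₕ²/nₕ with Wₕ = Nₕ/N, N = 15604.
Small: Wₕ = 0.08324789; term = 0.08324789²·(1 − 0.15242494)·57.44/198 = 0.0017040166.
Very large: Wₕ = 0.91675211; term = 0.91675211²·(1 − 0.18140510)·61.38/2595 = 0.016272804.
Sum = 0.017976821.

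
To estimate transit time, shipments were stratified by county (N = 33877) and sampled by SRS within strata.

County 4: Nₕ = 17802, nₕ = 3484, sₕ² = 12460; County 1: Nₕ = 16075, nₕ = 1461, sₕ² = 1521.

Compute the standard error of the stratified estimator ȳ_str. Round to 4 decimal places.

1.0037

Var(ȳ_str) = Σₕ Wₕ²(1 − fₕ)sₕ²/nₕ with Wₕ = Nₕ/N, N = 33877.
County 4: Wₕ = 0.52548927; term = 0.52548927²·(1 − 0.19570835)·12460/3484 = 0.79429378.
County 1: Wₕ = 0.47451073; term = 0.47451073²·(1 − 0.09088647)·1521/1461 = 0.21310282.
Sum = 1.0073966.
SE = √(1.0073966) = 1.0037.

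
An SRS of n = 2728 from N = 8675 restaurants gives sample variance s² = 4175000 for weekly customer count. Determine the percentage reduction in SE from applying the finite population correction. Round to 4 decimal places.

17.2031

f = n/N = 2728/8675 = 0.31446686.
SE_no-fpc = √(s²/n) = 39.12065; SE_fpc = √((1−f)s²/n) = 32.390696.
Ratio = √(1−f) = 0.82796929. Reduction = 100·(1 − 0.82796929) = 17.2031%.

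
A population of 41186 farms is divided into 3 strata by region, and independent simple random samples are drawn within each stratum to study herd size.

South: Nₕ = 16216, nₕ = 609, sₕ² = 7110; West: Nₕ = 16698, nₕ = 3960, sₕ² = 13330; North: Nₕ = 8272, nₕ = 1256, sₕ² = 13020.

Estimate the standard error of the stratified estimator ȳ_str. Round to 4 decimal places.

1.5870

Var(ȳ_str) = Σₕ Wₕ²(1 − fₕ)sₕ²/nₕ with Wₕ = Nₕ/N, N = 41186.
South: Wₕ = 0.39372602; term = 0.39372602²·(1 − 0.03755550)·7110/609 = 1.741872.
West: Wₕ = 0.40542903; term = 0.40542903²·(1 − 0.23715415)·13330/3960 = 0.42208647.
North: Wₕ = 0.20084495; term = 0.20084495²·(1 − 0.15183752)·13020/1256 = 0.35466818.
Sum = 2.5186267.
SE = √(2.5186267) = 1.5870.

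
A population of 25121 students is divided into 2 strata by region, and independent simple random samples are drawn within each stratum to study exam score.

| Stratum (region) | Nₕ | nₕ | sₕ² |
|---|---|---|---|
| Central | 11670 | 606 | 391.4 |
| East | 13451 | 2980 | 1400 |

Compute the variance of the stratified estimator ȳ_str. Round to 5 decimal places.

Var(ȳ_str) = Σₕ Wₕ²(1 − fₕ)sₕ²/nₕ with Wₕ = Nₕ/N, N = 25121.
Central: Wₕ = 0.46455157; term = 0.46455157²·(1 − 0.05192802)·391.4/606 = 0.13214702.
East: Wₕ = 0.53544843; term = 0.53544843²·(1 − 0.22154487)·1400/2980 = 0.10485295.
Sum = 0.23699997.

0.23700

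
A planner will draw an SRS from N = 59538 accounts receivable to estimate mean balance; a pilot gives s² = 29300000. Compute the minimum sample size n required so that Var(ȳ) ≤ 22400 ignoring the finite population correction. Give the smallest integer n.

1309

Without fpc, n₀ = s²/D = 29300000/22400 = 1308.0357.
Rounding up, n = 1309.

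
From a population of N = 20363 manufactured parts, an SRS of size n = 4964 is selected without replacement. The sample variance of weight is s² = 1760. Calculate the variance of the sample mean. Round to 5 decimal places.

0.26812

Under SRS without replacement, Var(ȳ) = (1 − f)·s²/n with f = n/N = 4964/20363 = 0.24377548.
Var(ȳ) = (1 − 0.24377548)·1760/4964 = 0.75622452·0.35455278 = 0.26812151.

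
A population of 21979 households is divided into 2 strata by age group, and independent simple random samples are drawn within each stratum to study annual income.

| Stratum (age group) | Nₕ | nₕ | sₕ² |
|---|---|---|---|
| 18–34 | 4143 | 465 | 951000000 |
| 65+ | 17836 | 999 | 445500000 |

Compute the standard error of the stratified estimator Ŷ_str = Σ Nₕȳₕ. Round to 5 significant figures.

Var(Ŷ_str) = Σₕ Nₕ²(1 − fₕ)sₕ²/nₕ.
18–34: 4143²·(1 − 465/4143)·951000000/465 = 3.1164074 × 10^13.
65+: 17836²·(1 − 999/17836)·445500000/999 = 1.3391968 × 10^14.
Sum = 1.6508375 × 10^14.
SE = √(1.6508375 × 10^14) = 1.2848 × 10^7.

1.2848 × 10^7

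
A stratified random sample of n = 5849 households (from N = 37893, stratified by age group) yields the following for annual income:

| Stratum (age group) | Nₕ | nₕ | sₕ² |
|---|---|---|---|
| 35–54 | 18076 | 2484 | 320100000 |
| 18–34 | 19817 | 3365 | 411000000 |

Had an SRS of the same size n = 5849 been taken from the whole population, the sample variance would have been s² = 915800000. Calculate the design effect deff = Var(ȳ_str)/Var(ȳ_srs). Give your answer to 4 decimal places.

0.4005

Var(ȳ_str) = Σ Wₕ²(1−fₕ)sₕ²/nₕ with Wₕ = Nₕ/37893:
  35–54: (18076/37893)²·(1−2484/18076)·320100000/2484 = 25294.16
  18–34: (19817/37893)²·(1−3365/19817)·411000000/3365 = 27732.906
  → Var(ȳ_str) = 53027.066.
Var(ȳ_srs) = (1 − 5849/37893)·915800000/5849 = 132405.72.
deff = 53027.066 / 132405.72 = 0.4005.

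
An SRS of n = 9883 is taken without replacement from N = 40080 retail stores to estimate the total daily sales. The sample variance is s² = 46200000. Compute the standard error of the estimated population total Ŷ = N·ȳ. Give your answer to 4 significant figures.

Var(Ŷ) = N²·Var(ȳ) = N²·(1 − n/N)·s²/n.
f = 9883/40080 = 0.24658184; Var(ȳ) = 0.75341816·46200000/9883 = 3521.9993.
Var(Ŷ) = 40080² · 3521.9993 = 5.6577622 × 10^12.
SE(Ŷ) = √(5.6577622 × 10^12) = 2.379 × 10^6.

2.379 × 10^6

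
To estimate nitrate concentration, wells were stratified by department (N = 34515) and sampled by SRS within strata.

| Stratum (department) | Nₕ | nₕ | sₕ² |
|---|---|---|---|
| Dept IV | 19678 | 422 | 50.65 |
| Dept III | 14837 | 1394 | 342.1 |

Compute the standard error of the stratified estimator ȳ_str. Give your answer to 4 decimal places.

Var(ȳ_str) = Σₕ Wₕ²(1 − fₕ)sₕ²/nₕ with Wₕ = Nₕ/N, N = 34515.
Dept IV: Wₕ = 0.57012893; term = 0.57012893²·(1 − 0.02144527)·50.65/422 = 0.03817669.
Dept III: Wₕ = 0.42987107; term = 0.42987107²·(1 − 0.09395430)·342.1/1394 = 0.041088174.
Sum = 0.079264864.
SE = √(0.079264864) = 0.2815.

0.2815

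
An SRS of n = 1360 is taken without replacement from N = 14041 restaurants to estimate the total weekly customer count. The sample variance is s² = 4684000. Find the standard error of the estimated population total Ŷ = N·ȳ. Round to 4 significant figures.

Var(Ŷ) = N²·Var(ȳ) = N²·(1 − n/N)·s²/n.
f = 1360/14041 = 0.09685920; Var(ȳ) = 0.90314080·4684000/1360 = 3110.5232.
Var(Ŷ) = 14041² · 3110.5232 = 6.1323866 × 10^11.
SE(Ŷ) = √(6.1323866 × 10^11) = 783100.

783100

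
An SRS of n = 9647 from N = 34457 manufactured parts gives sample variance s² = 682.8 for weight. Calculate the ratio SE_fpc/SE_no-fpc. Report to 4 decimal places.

f = n/N = 9647/34457 = 0.27997214.
SE_no-fpc = √(s²/n) = 0.26604225; SE_fpc = √((1−f)s²/n) = 0.2257487.
Ratio = √(1−f) = 0.84854455.

0.8485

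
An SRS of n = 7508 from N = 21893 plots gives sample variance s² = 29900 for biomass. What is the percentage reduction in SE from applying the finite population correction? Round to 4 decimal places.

f = n/N = 7508/21893 = 0.34294067.
SE_no-fpc = √(s²/n) = 1.9955998; SE_fpc = √((1−f)s²/n) = 1.6176172.
Ratio = √(1−f) = 0.81059197. Reduction = 100·(1 − 0.81059197) = 18.9408%.

18.9408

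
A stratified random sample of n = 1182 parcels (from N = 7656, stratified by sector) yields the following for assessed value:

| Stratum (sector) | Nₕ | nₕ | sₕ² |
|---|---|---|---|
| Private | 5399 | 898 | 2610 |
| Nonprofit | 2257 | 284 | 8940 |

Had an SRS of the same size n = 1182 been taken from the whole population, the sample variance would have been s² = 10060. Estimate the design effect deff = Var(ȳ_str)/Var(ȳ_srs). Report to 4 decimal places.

Var(ȳ_str) = Σ Wₕ²(1−fₕ)sₕ²/nₕ with Wₕ = Nₕ/7656:
  Private: (5399/7656)²·(1−898/5399)·2610/898 = 1.2049878
  Nonprofit: (2257/7656)²·(1−284/2257)·8940/284 = 2.3915198
  → Var(ȳ_str) = 3.5965076.
Var(ȳ_srs) = (1 − 1182/7656)·10060/1182 = 7.1969962.
deff = 3.5965076 / 7.1969962 = 0.4997.

0.4997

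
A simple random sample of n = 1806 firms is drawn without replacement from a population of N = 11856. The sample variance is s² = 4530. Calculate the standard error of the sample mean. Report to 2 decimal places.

Under SRS without replacement, Var(ȳ) = (1 − f)·s²/n with f = n/N = 1806/11856 = 0.15232794.
Var(ȳ) = (1 − 0.15232794)·4530/1806 = 0.84767206·2.5083056 = 2.1262206.
SE(ȳ) = √(2.1262206) = 1.46.

1.46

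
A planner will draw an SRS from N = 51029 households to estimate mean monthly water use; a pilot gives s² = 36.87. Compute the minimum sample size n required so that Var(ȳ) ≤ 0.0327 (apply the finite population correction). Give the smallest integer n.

1104

Without fpc, n₀ = s²/D = 36.87/0.0327 = 1127.5229.
With fpc, (1 − n/N)·s²/n ≤ D requires n ≥ n₀/(1 + n₀/N) = 1127.5229/(1 + 1127.5229/51029) = 1103.1480.
Rounding up, n = 1104.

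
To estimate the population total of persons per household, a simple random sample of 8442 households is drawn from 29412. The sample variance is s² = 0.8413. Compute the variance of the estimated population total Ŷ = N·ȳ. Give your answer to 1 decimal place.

Var(Ŷ) = N²·Var(ȳ) = N²·(1 − n/N)·s²/n.
f = 8442/29412 = 0.28702570; Var(ȳ) = 0.71297430·0.8413/8442 = 7.1052508 × 10^-5.
Var(Ŷ) = 29412² · (7.1052508 × 10^-5) = 61465.091.

61465.1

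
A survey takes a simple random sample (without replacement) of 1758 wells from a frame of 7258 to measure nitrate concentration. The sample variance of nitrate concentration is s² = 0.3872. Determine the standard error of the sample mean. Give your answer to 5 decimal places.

Under SRS without replacement, Var(ȳ) = (1 − f)·s²/n with f = n/N = 1758/7258 = 0.24221549.
Var(ȳ) = (1 − 0.24221549)·0.3872/1758 = 0.75778451·2.2025028 × 10^-4 = 1.6690225 × 10^-4.
SE(ȳ) = √(1.6690225 × 10^-4) = 0.01292.

0.01292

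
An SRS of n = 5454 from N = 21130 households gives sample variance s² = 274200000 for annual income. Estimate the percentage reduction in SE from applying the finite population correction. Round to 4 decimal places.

f = n/N = 5454/21130 = 0.25811642.
SE_no-fpc = √(s²/n) = 224.22093; SE_fpc = √((1−f)s²/n) = 193.12746.
Ratio = √(1−f) = 0.86132664. Reduction = 100·(1 − 0.86132664) = 13.8673%.

13.8673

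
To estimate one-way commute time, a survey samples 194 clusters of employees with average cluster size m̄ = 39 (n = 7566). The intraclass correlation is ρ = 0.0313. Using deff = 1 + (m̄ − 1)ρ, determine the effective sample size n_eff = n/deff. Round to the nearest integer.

3456

deff = 1 + (39 − 1)·0.0313 = 1 + 1.1894 = 2.1894.
n_eff = 7566 / 2.1894 = 3456.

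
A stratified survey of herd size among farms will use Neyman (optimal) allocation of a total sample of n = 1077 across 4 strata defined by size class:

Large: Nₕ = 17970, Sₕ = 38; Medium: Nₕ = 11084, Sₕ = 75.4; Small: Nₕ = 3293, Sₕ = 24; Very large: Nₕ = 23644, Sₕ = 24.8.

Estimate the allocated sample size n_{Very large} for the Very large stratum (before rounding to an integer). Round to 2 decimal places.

289.16

Neyman allocation: nₕ = n·NₕSₕ / Σⱼ NⱼSⱼ.
Σ NⱼSⱼ = 17970·38 + 11084·75.4 + 3293·24 + 23644·24.8 = 2.1839968 × 10^6.
n_{Very large} = 1077·23644·24.8 / (2.1839968 × 10^6) = 289.16.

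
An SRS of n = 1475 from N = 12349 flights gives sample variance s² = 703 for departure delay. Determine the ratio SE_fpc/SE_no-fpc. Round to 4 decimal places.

0.9384

f = n/N = 1475/12349 = 0.11944287.
SE_no-fpc = √(s²/n) = 0.69036959; SE_fpc = √((1−f)s²/n) = 0.64782905.
Ratio = √(1−f) = 0.93838006.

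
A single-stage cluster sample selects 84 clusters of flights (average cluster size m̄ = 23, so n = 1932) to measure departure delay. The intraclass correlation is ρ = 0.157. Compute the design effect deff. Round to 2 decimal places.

4.45

deff = 1 + (23 − 1)·0.157 = 1 + 3.454 = 4.454.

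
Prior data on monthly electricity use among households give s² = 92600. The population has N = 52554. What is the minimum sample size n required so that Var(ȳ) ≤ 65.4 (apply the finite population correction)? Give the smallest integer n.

1379

Without fpc, n₀ = s²/D = 92600/65.4 = 1415.9021.
With fpc, (1 − n/N)·s²/n ≤ D requires n ≥ n₀/(1 + n₀/N) = 1415.9021/(1 + 1415.9021/52554) = 1378.7559.
Rounding up, n = 1379.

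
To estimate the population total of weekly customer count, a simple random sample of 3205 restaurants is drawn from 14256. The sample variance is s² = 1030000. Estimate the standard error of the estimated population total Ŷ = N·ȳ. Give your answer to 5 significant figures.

225010

Var(Ŷ) = N²·Var(ȳ) = N²·(1 − n/N)·s²/n.
f = 3205/14256 = 0.22481762; Var(ȳ) = 0.77518238·1030000/3205 = 249.12257.
Var(Ŷ) = 14256² · 249.12257 = 5.0630061 × 10^10.
SE(Ŷ) = √(5.0630061 × 10^10) = 225010.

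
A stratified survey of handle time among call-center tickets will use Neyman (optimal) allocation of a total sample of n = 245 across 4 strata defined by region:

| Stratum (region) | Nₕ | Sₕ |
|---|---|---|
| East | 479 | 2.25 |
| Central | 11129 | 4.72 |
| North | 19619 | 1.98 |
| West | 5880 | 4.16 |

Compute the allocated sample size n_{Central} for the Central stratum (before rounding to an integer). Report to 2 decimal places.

Neyman allocation: nₕ = n·NₕSₕ / Σⱼ NⱼSⱼ.
Σ NⱼSⱼ = 479·2.25 + 11129·4.72 + 19619·1.98 + 5880·4.16 = 116913.05.
n_{Central} = 245·11129·4.72 / 116913.05 = 110.08.

110.08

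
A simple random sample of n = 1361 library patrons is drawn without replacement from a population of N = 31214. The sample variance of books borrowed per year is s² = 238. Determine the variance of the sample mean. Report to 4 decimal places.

Under SRS without replacement, Var(ȳ) = (1 − f)·s²/n with f = n/N = 1361/31214 = 0.04360223.
Var(ȳ) = (1 − 0.04360223)·238/1361 = 0.95639777·0.17487142 = 0.16724663.

0.1672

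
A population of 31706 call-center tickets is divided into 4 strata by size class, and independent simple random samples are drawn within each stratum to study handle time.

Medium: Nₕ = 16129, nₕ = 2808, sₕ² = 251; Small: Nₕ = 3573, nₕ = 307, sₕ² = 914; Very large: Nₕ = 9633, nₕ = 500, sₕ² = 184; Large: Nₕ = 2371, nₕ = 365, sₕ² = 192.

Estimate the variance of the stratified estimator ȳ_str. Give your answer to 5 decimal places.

Var(ȳ_str) = Σₕ Wₕ²(1 − fₕ)sₕ²/nₕ with Wₕ = Nₕ/N, N = 31706.
Medium: Wₕ = 0.50870498; term = 0.50870498²·(1 − 0.17409635)·251/2808 = 0.019104601.
Small: Wₕ = 0.11269160; term = 0.11269160²·(1 − 0.08592219)·914/307 = 0.03456003.
Very large: Wₕ = 0.30382262; term = 0.30382262²·(1 − 0.05190491)·184/500 = 0.032206233.
Large: Wₕ = 0.07478080; term = 0.07478080²·(1 − 0.15394348)·192/365 = 0.0024887882.
Sum = 0.088359652.

0.08836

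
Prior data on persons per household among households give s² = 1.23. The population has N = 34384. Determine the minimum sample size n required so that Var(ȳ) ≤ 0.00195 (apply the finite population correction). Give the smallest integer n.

620

Without fpc, n₀ = s²/D = 1.23/0.00195 = 630.7692.
With fpc, (1 − n/N)·s²/n ≤ D requires n ≥ n₀/(1 + n₀/N) = 630.7692/(1 + 630.7692/34384) = 619.4063.
Rounding up, n = 620.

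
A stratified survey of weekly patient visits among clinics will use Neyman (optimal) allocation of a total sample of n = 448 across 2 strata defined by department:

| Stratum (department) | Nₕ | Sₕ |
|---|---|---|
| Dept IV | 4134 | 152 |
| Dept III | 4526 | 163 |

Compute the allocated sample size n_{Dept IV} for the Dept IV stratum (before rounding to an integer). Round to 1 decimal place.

Neyman allocation: nₕ = n·NₕSₕ / Σⱼ NⱼSⱼ.
Σ NⱼSⱼ = 4134·152 + 4526·163 = 1.366106 × 10^6.
n_{Dept IV} = 448·4134·152 / (1.366106 × 10^6) = 206.1.

206.1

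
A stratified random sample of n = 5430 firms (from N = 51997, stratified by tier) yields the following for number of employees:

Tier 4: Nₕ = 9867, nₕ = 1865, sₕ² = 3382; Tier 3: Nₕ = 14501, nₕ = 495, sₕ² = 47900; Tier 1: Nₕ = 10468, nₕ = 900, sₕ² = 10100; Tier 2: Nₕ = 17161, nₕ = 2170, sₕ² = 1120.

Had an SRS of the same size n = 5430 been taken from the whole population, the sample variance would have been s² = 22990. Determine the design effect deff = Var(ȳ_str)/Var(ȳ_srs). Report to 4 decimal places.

2.0537

Var(ȳ_str) = Σ Wₕ²(1−fₕ)sₕ²/nₕ with Wₕ = Nₕ/51997:
  Tier 4: (9867/51997)²·(1−1865/9867)·3382/1865 = 0.052956816
  Tier 3: (14501/51997)²·(1−495/14501)·47900/495 = 7.2691865
  Tier 1: (10468/51997)²·(1−900/10468)·10100/900 = 0.41572598
  Tier 2: (17161/51997)²·(1−2170/17161)·1120/2170 = 0.049110563
  → Var(ȳ_str) = 7.7869799.
Var(ȳ_srs) = (1 − 5430/51997)·22990/5430 = 3.7917449.
deff = 7.7869799 / 3.7917449 = 2.0537.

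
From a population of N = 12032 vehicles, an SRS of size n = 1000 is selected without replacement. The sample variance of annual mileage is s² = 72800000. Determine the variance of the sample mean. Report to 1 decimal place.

66749.5

Under SRS without replacement, Var(ȳ) = (1 − f)·s²/n with f = n/N = 1000/12032 = 0.08311170.
Var(ȳ) = (1 − 0.08311170)·72800000/1000 = 0.91688830·72800 = 66749.468.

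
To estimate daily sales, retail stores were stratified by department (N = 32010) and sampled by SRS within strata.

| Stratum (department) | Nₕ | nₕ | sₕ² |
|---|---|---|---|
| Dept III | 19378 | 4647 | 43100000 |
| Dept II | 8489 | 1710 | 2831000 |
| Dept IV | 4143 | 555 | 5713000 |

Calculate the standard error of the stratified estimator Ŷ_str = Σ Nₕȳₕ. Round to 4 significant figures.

Var(Ŷ_str) = Σₕ Nₕ²(1 − fₕ)sₕ²/nₕ.
Dept III: 19378²·(1 − 4647/19378)·43100000/4647 = 2.6475598 × 10^12.
Dept II: 8489²·(1 − 1710/8489)·2831000/1710 = 9.5272141 × 10^10.
Dept IV: 4143²·(1 − 555/4143)·5713000/555 = 1.5301662 × 10^11.
Sum = 2.8958486 × 10^12.
SE = √(2.8958486 × 10^12) = 1.702 × 10^6.

1.702 × 10^6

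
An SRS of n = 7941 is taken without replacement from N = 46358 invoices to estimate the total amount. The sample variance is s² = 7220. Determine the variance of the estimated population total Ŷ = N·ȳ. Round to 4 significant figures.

1.619 × 10^9

Var(Ŷ) = N²·Var(ȳ) = N²·(1 − n/N)·s²/n.
f = 7941/46358 = 0.17129729; Var(ȳ) = 0.82870271·7220/7941 = 0.75346097.
Var(Ŷ) = 46358² · 0.75346097 = 1.619236 × 10^9.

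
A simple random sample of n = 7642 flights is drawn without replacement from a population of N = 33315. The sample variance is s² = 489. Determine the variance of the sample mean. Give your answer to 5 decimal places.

Under SRS without replacement, Var(ȳ) = (1 − f)·s²/n with f = n/N = 7642/33315 = 0.22938616.
Var(ȳ) = (1 − 0.22938616)·489/7642 = 0.77061384·0.063988485 = 0.049310412.

0.04931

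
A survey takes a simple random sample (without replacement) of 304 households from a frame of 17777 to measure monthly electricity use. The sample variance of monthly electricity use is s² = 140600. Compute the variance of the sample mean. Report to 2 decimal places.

Under SRS without replacement, Var(ȳ) = (1 − f)·s²/n with f = n/N = 304/17777 = 0.01710075.
Var(ȳ) = (1 − 0.01710075)·140600/304 = 0.98289925·462.5 = 454.5909.

454.59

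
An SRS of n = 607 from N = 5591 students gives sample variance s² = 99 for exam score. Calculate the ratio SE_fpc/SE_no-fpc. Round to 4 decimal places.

f = n/N = 607/5591 = 0.10856734.
SE_no-fpc = √(s²/n) = 0.40385294; SE_fpc = √((1−f)s²/n) = 0.38130063.
Ratio = √(1−f) = 0.94415712.

0.9442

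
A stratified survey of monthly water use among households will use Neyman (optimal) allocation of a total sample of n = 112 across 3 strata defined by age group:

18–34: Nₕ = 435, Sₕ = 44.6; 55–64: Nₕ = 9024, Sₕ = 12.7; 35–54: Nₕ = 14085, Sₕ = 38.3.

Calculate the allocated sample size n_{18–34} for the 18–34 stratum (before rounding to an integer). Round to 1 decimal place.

Neyman allocation: nₕ = n·NₕSₕ / Σⱼ NⱼSⱼ.
Σ NⱼSⱼ = 435·44.6 + 9024·12.7 + 14085·38.3 = 673461.3.
n_{18–34} = 112·435·44.6 / 673461.3 = 3.2.

3.2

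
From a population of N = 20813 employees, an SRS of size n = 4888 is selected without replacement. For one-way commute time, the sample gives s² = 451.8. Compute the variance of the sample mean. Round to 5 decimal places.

0.07072

Under SRS without replacement, Var(ȳ) = (1 − f)·s²/n with f = n/N = 4888/20813 = 0.23485322.
Var(ȳ) = (1 − 0.23485322)·451.8/4888 = 0.76514678·0.092430442 = 0.070722855.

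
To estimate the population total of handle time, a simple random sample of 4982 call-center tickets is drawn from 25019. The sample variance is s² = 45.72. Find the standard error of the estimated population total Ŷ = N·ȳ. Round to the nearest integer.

2145

Var(Ŷ) = N²·Var(ȳ) = N²·(1 − n/N)·s²/n.
f = 4982/25019 = 0.19912866; Var(ȳ) = 0.80087134·45.72/4982 = 0.0073496262.
Var(Ŷ) = 25019² · 0.0073496262 = 4.6005012 × 10^6.
SE(Ŷ) = √(4.6005012 × 10^6) = 2145.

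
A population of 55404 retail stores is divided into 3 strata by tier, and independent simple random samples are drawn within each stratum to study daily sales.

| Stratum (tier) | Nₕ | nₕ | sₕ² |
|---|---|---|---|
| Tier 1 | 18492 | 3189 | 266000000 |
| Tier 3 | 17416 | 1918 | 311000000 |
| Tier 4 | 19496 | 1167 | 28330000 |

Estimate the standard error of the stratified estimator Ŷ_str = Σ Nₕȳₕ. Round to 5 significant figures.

Var(Ŷ_str) = Σₕ Nₕ²(1 − fₕ)sₕ²/nₕ.
Tier 1: 18492²·(1 − 3189/18492)·266000000/3189 = 2.3604107 × 10^13.
Tier 3: 17416²·(1 − 1918/17416)·311000000/1918 = 4.37659 × 10^13.
Tier 4: 19496²·(1 − 1167/19496)·28330000/1167 = 8.6748107 × 10^12.
Sum = 7.6044818 × 10^13.
SE = √(7.6044818 × 10^13) = 8.7204 × 10^6.

8.7204 × 10^6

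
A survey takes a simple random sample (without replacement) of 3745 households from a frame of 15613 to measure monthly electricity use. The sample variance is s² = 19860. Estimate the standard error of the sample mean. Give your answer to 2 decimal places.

2.01

Under SRS without replacement, Var(ȳ) = (1 − f)·s²/n with f = n/N = 3745/15613 = 0.23986422.
Var(ȳ) = (1 − 0.23986422)·19860/3745 = 0.76013578·5.3030708 = 4.0310539.
SE(ȳ) = √(4.0310539) = 2.01.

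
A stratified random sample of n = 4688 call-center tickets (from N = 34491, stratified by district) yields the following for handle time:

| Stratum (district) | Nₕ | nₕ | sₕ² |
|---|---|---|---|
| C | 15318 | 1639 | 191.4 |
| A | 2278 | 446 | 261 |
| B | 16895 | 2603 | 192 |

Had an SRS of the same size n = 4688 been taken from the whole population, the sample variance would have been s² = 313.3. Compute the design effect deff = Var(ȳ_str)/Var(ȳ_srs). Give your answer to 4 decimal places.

0.6510

Var(ȳ_str) = Σ Wₕ²(1−fₕ)sₕ²/nₕ with Wₕ = Nₕ/34491:
  C: (15318/34491)²·(1−1639/15318)·191.4/1639 = 0.020568746
  A: (2278/34491)²·(1−446/2278)·261/446 = 0.0020529259
  B: (16895/34491)²·(1−2603/16895)·192/2603 = 0.014971547
  → Var(ȳ_str) = 0.037593219.
Var(ȳ_srs) = (1 − 4688/34491)·313.3/4688 = 0.057746676.
deff = 0.037593219 / 0.057746676 = 0.6510.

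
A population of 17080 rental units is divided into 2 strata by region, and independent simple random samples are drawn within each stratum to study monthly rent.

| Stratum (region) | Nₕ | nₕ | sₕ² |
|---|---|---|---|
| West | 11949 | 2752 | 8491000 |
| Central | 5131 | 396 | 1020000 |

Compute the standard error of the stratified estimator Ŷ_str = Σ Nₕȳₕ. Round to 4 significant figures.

633800

Var(Ŷ_str) = Σₕ Nₕ²(1 − fₕ)sₕ²/nₕ.
West: 11949²·(1 − 2752/11949)·8491000/2752 = 3.3906906 × 10^11.
Central: 5131²·(1 − 396/5131)·1020000/396 = 6.2578764 × 10^10.
Sum = 4.0164782 × 10^11.
SE = √(4.0164782 × 10^11) = 633800.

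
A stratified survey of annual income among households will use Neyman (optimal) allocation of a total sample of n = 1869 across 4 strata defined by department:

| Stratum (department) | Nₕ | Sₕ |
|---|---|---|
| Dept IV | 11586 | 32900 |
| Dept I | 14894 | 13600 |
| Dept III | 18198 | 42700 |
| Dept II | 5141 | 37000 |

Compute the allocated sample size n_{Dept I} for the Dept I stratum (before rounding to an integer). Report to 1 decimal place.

244.1

Neyman allocation: nₕ = n·NₕSₕ / Σⱼ NⱼSⱼ.
Σ NⱼSⱼ = 11586·32900 + 14894·13600 + 18198·42700 + 5141·37000 = 1.5510094 × 10^9.
n_{Dept I} = 1869·14894·13600 / (1.5510094 × 10^9) = 244.1.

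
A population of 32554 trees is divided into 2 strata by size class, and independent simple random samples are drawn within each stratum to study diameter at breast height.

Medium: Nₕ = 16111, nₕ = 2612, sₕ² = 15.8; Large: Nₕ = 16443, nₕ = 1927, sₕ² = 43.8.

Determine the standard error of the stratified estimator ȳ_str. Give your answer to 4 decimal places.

0.0798

Var(ȳ_str) = Σₕ Wₕ²(1 − fₕ)sₕ²/nₕ with Wₕ = Nₕ/N, N = 32554.
Medium: Wₕ = 0.49490078; term = 0.49490078²·(1 − 0.16212526)·15.8/2612 = 0.0012413644.
Large: Wₕ = 0.50509922; term = 0.50509922²·(1 − 0.11719273)·43.8/1927 = 0.0051193131.
Sum = 0.0063606775.
SE = √(0.0063606775) = 0.0798.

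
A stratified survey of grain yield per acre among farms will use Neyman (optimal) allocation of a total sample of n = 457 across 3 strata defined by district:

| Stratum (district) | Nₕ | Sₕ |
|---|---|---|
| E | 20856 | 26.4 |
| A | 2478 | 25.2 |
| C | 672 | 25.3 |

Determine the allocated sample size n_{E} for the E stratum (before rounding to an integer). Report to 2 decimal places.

399.37

Neyman allocation: nₕ = n·NₕSₕ / Σⱼ NⱼSⱼ.
Σ NⱼSⱼ = 20856·26.4 + 2478·25.2 + 672·25.3 = 630045.6.
n_{E} = 457·20856·26.4 / 630045.6 = 399.37.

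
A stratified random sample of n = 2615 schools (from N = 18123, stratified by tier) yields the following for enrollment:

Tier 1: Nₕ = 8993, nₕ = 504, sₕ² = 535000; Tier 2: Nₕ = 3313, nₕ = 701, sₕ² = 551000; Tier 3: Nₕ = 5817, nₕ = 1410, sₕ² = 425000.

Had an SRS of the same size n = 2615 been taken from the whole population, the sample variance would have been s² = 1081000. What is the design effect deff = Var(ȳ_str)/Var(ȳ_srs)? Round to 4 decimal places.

Var(ȳ_str) = Σ Wₕ²(1−fₕ)sₕ²/nₕ with Wₕ = Nₕ/18123:
  Tier 1: (8993/18123)²·(1−504/8993)·535000/504 = 246.73127
  Tier 2: (3313/18123)²·(1−701/3313)·551000/701 = 20.709423
  Tier 3: (5817/18123)²·(1−1410/5817)·425000/1410 = 23.526198
  → Var(ȳ_str) = 290.96689.
Var(ȳ_srs) = (1 − 2615/18123)·1081000/2615 = 353.73636.
deff = 290.96689 / 353.73636 = 0.8226.

0.8226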